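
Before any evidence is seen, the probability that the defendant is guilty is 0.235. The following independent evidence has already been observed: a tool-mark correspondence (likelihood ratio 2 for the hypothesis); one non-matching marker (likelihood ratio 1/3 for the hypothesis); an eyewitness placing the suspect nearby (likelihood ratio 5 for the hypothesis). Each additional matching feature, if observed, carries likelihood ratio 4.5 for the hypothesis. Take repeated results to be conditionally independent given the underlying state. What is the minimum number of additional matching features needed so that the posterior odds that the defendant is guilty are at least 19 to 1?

Prior odds = 0.235/0.765 = 47/153.
Combined Bayes factor of the evidence already in hand = 2 × (1/3) × 5 = 10/3.
Odds after that evidence = (47/153) × 10/3 = 470/459.
Target odds = 19.
Need 4.5ⁿ ≥ 19 ÷ (470/459) = 8721/470.
4.5¹ = 4.5 falls short of 8721/470 but 4.5² = 20.25 reaches it, so n = 2.

2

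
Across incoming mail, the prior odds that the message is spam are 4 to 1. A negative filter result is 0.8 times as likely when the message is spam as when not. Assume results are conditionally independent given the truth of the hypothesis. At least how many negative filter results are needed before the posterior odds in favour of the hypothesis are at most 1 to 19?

20

Prior odds = 4.
Likelihood ratio per negative filter result = 0.8.
Target odds = 1/19.
Require 0.8ⁿ ≤ 1/19 ÷ 4 = 1/76.
0.8¹⁹ ≈0.0144115 is still above 1/76 but 0.8²⁰ ≈0.0115292 is at or below it, so n = 20.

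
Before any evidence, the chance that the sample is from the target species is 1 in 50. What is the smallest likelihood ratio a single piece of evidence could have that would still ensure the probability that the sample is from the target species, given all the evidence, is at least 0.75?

Prior odds = 0.02/0.98 = 1/49.
Target odds = 0.75/0.25 = 3.
Required Bayes factor = 3 ÷ (1/49) = 147.

147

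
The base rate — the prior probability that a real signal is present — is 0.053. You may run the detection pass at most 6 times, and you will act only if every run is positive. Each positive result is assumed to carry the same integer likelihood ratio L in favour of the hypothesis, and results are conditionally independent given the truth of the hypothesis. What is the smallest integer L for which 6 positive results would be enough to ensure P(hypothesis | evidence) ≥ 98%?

Prior odds = 0.053/0.947 = 53/947.
Target odds = 0.98/0.02 = 49.
Need L⁶ ≥ 49 ÷ (53/947) = 46403/53.
3⁶ = 729 < 46403/53 ≤ 4096 = 4⁶, so L = 4.

4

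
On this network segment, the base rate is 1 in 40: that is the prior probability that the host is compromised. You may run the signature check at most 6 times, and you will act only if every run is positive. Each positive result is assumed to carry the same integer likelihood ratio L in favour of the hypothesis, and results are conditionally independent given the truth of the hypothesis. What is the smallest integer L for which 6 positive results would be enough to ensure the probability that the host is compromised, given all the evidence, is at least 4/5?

Prior odds = 0.025/0.975 = 1/39.
Target odds = 0.8/0.2 = 4.
Need L⁶ ≥ 4 ÷ (1/39) = 156.
2⁶ = 64 < 156 ≤ 729 = 3⁶, so L = 3.

3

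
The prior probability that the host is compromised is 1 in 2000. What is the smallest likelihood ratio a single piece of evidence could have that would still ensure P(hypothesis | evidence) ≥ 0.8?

Prior odds = 0.0005/0.9995 = 1/1999.
Target odds = 0.8/0.2 = 4.
Required Bayes factor = 4 ÷ (1/1999) = 7996.

7996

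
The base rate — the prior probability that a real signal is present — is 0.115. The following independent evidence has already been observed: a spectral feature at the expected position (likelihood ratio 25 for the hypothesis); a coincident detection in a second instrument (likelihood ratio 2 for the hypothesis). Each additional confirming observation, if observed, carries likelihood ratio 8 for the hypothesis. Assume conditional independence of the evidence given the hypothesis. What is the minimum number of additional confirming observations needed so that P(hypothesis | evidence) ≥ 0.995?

2

Prior odds = 0.115/0.885 = 23/177.
Combined Bayes factor of the evidence already in hand = 25 × 2 = 50.
Odds after that evidence = (23/177) × 50 = 1150/177.
Target odds = 0.995/0.005 = 199.
Need 8ⁿ ≥ 199 ÷ (1150/177) = 35223/1150.
8¹ = 8 falls short of 35223/1150 but 8² = 64 reaches it, so n = 2.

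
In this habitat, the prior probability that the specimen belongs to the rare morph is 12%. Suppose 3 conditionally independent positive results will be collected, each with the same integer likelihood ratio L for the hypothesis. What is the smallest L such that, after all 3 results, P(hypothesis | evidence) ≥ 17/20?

4

Prior odds = 0.12/0.88 = 3/22.
Target odds = 0.85/0.15 = 17/3.
Need L³ ≥ 17/3 ÷ (3/22) = 374/9.
3³ = 27 < 374/9 ≤ 64 = 4³, so L = 4.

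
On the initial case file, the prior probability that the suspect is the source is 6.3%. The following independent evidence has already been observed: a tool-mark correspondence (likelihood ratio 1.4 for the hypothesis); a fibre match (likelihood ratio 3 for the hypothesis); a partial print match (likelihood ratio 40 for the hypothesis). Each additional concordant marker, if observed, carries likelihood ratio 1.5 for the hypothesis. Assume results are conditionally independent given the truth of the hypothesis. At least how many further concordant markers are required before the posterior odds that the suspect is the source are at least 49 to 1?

Prior odds = 0.063/0.937 = 63/937.
Combined Bayes factor of the evidence already in hand = 1.4 × 3 × 40 = 168.
Odds after that evidence = (63/937) × 168 = 10584/937.
Target odds = 49.
Need 1.5ⁿ ≥ 49 ÷ (10584/937) = 937/216.
1.5³ = 3.375 falls short of 937/216 but 1.5⁴ = 5.0625 reaches it, so n = 4.

4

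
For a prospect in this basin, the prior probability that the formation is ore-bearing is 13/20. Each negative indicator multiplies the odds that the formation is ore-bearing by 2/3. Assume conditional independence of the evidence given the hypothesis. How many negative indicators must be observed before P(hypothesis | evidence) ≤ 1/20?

9

Prior odds = 0.65/0.35 = 13/7.
Likelihood ratio per negative indicator = 2/3.
Target posterior odds = 0.05/0.95 = 1/19.
Require (2/3)ⁿ ≤ 1/19 ÷ (13/7) = 7/247.
(2/3)⁸ = 256/6561 is still above 7/247 but (2/3)⁹ = 512/19683 is at or below it, so n = 9.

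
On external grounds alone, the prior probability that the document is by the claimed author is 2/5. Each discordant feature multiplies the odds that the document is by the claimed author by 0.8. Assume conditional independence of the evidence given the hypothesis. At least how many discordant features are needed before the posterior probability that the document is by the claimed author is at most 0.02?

Prior odds: 0.4 ÷ 0.6 = 2/3.
Likelihood ratio per discordant feature = 0.8.
Target posterior odds = 0.02/0.98 = 1/49.
Require 0.8ⁿ ≤ 1/49 ÷ (2/3) = 3/98.
0.8¹⁵ ≈0.0351844 is still above 3/98 but 0.8¹⁶ ≈0.0281475 is at or below it, so n = 16.

16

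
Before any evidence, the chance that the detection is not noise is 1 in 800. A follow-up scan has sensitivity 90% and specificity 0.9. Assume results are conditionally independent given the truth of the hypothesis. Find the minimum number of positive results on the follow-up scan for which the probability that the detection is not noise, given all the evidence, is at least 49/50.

Prior odds = 0.00125/0.99875 = 1/799.
False-positive rate = 1 − 0.9 = 0.1; likelihood ratio of a positive = 0.9/0.1 = 9.
Target posterior odds = 0.98/0.02 = 49.
Need (1/799) × 9ⁿ ≥ 49, i.e. 9ⁿ ≥ 39151.
9⁴ = 6561 falls short of 39151 but 9⁵ = 59049 reaches it, so n = 5.

5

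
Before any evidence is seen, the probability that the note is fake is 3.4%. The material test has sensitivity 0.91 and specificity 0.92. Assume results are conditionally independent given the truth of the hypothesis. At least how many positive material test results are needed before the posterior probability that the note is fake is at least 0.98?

Prior odds = 0.034/0.966 = 17/483.
False-positive rate = 1 − 0.92 = 0.08; likelihood ratio of a positive = 0.91/0.08 = 11.375.
Target odds: 0.98 ÷ 0.02 = 49.
Need (17/483) × 11.375ⁿ ≥ 49, i.e. 11.375ⁿ ≥ 23667/17.
11.375² = 129.390625 falls short of 23667/17 but 11.375³ = 753571/512 reaches it, so n = 3.

3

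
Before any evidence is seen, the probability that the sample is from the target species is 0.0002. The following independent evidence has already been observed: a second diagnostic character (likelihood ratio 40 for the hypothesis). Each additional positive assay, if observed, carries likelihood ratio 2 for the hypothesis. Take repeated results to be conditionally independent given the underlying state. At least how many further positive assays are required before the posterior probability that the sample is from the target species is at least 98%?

13

Prior odds = 0.0002/0.9998 = 1/4999.
Bayes factor of the evidence already in hand = 40.
Odds after that evidence = (1/4999) × 40 = 40/4999.
Target odds = 0.98/0.02 = 49.
Need 2ⁿ ≥ 49 ÷ (40/4999) = 6123.775.
2¹² = 4096 falls short of 6123.775 but 2¹³ = 8192 reaches it, so n = 13.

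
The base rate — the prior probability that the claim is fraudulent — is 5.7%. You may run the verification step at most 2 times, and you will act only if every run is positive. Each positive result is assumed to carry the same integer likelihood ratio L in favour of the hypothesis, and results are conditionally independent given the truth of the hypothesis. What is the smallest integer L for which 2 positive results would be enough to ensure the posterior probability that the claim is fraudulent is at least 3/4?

8

Prior odds = 0.057/0.943 = 57/943.
Target odds = 0.75/0.25 = 3.
Need L² ≥ 3 ÷ (57/943) = 943/19.
7² = 49 < 943/19 ≤ 64 = 8², so L = 8.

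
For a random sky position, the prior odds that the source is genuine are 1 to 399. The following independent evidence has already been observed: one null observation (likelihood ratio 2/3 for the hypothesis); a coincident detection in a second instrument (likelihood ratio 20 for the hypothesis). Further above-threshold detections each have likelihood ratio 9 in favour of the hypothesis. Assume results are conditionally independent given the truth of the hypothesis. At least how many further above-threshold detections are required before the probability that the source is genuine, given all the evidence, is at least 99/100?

Prior odds = 1/399.
Combined Bayes factor of the evidence already in hand = (2/3) × 20 = 40/3.
Odds after that evidence = (1/399) × 40/3 = 40/1197.
Target odds = 0.99/0.01 = 99.
Need 9ⁿ ≥ 99 ÷ (40/1197) = 2962.575.
9³ = 729 falls short of 2962.575 but 9⁴ = 6561 reaches it, so n = 4.

4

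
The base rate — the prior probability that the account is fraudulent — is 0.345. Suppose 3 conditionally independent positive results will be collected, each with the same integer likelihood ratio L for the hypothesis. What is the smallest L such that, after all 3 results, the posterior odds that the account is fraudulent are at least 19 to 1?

Prior odds = 0.345/0.655 = 69/131.
Target odds = 19.
Need L³ ≥ 19 ÷ (69/131) = 2489/69.
3³ = 27 < 2489/69 ≤ 64 = 4³, so L = 4.

4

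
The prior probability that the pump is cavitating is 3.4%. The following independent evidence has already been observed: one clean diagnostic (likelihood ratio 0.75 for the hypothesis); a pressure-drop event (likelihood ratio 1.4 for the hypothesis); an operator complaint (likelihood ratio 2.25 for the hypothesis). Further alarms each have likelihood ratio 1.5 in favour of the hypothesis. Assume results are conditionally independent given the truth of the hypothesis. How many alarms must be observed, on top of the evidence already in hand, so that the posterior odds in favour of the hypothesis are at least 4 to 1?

Prior odds = 0.034/0.966 = 17/483.
Combined Bayes factor of the evidence already in hand = 0.75 × 1.4 × 2.25 = 2.3625.
Odds after that evidence = (17/483) × 2.3625 = 153/1840.
Target odds = 4.
Need 1.5ⁿ ≥ 4 ÷ (153/1840) = 7360/153.
1.5⁹ = 19683/512 falls short of 7360/153 but 1.5¹⁰ = 59049/1024 reaches it, so n = 10.

10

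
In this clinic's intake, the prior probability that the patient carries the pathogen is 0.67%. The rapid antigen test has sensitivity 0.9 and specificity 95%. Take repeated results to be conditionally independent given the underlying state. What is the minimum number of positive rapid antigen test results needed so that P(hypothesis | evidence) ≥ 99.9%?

Prior odds: 0.0067 ÷ 0.9933 = 67/9933.
False-positive rate = 1 − 0.95 = 0.05; likelihood ratio of a positive = 0.9/0.05 = 18.
Target odds: 0.999 ÷ 0.001 = 999.
Require 18ⁿ ≥ 999 ÷ (67/9933) = 9923067/67.
18⁴ = 104976 falls short of 9923067/67 but 18⁵ = 1889568 reaches it, so n = 5.

5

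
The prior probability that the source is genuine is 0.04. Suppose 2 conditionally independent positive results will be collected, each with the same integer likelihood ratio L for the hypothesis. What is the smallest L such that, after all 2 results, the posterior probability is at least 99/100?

49

Prior odds = 0.04/0.96 = 1/24.
Target odds = 0.99/0.01 = 99.
Need L² ≥ 99 ÷ (1/24) = 2376.
48² = 2304 < 2376 ≤ 2401 = 49², so L = 49.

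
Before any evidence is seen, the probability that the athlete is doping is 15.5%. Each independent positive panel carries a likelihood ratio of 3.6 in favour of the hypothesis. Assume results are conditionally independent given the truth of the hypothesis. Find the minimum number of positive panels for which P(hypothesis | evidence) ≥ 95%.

Prior odds: 0.155 ÷ 0.845 = 31/169.
Likelihood ratio per positive panel = 3.6.
Target posterior odds = 0.95/0.05 = 19.
Need (31/169) × 3.6ⁿ ≥ 19, i.e. 3.6ⁿ ≥ 3211/31.
3.6³ = 46.656 falls short of 3211/31 but 3.6⁴ = 167.9616 reaches it, so n = 4.

4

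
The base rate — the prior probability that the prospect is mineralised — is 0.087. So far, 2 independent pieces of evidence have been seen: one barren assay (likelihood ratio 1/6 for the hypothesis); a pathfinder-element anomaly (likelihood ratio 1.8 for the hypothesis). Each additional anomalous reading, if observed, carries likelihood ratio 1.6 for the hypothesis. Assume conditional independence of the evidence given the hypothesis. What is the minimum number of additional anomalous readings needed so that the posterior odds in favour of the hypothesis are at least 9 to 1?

13

Prior odds = 0.087/0.913 = 87/913.
Combined Bayes factor of the evidence already in hand = (1/6) × 1.8 = 0.3.
Odds after that evidence = (87/913) × 0.3 = 261/9130.
Target odds = 9.
Need 1.6ⁿ ≥ 9 ÷ (261/9130) = 9130/29.
1.6¹² ≈281.475 falls short of 9130/29 but 1.6¹³ ≈450.36 reaches it, so n = 13.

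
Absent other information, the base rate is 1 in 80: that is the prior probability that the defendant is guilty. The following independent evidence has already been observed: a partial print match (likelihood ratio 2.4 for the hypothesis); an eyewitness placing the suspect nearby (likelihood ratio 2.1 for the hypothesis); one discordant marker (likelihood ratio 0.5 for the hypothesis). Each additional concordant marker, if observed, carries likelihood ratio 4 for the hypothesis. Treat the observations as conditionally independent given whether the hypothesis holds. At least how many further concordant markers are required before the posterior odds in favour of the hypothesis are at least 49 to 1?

6

Prior odds = 0.0125/0.9875 = 1/79.
Combined Bayes factor of the evidence already in hand = 2.4 × 2.1 × 0.5 = 2.52.
Odds after that evidence = (1/79) × 2.52 = 63/1975.
Target odds = 49.
Need 4ⁿ ≥ 49 ÷ (63/1975) = 13825/9.
4⁵ = 1024 falls short of 13825/9 but 4⁶ = 4096 reaches it, so n = 6.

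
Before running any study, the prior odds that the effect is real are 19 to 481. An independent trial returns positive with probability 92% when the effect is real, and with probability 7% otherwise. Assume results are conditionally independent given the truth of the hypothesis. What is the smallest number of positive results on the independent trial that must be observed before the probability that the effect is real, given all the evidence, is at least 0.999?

4

Prior odds = 19/481.
Likelihood ratio of a positive result = 0.92/0.07 = 92/7.
Target posterior odds = 0.999/0.001 = 999.
Need (19/481) × (92/7)ⁿ ≥ 999, i.e. (92/7)ⁿ ≥ 480519/19.
(92/7)³ = 778688/343 falls short of 480519/19 but (92/7)⁴ = 71639296/2401 reaches it, so n = 4.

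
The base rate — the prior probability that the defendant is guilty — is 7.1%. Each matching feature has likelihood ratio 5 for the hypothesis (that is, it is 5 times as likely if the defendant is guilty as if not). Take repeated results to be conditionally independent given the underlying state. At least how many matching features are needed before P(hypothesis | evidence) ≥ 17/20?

Prior odds: 0.071 ÷ 0.929 = 71/929.
Likelihood ratio per matching feature = 5.
Target posterior odds = 0.85/0.15 = 17/3.
Require 5ⁿ ≥ 17/3 ÷ (71/929) = 15793/213.
5² = 25 falls short of 15793/213 but 5³ = 125 reaches it, so n = 3.

3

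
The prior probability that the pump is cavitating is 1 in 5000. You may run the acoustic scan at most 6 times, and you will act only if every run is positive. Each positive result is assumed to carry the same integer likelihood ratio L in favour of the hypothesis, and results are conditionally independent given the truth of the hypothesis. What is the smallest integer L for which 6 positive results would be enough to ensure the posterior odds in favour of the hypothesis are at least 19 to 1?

Prior odds = 0.0002/0.9998 = 1/4999.
Target odds = 19.
Need L⁶ ≥ 19 ÷ (1/4999) = 94981.
6⁶ = 46656 < 94981 ≤ 117649 = 7⁶, so L = 7.

7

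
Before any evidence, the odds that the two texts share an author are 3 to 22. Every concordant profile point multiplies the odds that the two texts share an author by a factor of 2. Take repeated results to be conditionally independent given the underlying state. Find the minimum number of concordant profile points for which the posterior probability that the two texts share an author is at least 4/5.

Prior odds = 3/22.
Likelihood ratio per concordant profile point = 2.
Target posterior odds = 0.8/0.2 = 4.
Need (3/22) × 2ⁿ ≥ 4, i.e. 2ⁿ ≥ 88/3.
2⁴ = 16 falls short of 88/3 but 2⁵ = 32 reaches it, so n = 5.

5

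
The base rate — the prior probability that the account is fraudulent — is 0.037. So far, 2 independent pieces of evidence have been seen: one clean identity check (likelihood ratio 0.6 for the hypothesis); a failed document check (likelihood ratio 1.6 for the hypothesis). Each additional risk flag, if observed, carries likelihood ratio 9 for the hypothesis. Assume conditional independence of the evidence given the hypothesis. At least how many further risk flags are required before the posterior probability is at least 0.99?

Prior odds = 0.037/0.963 = 37/963.
Combined Bayes factor of the evidence already in hand = 0.6 × 1.6 = 0.96.
Odds after that evidence = (37/963) × 0.96 = 296/8025.
Target odds = 0.99/0.01 = 99.
Need 9ⁿ ≥ 99 ÷ (296/8025) = 794475/296.
9³ = 729 falls short of 794475/296 but 9⁴ = 6561 reaches it, so n = 4.

4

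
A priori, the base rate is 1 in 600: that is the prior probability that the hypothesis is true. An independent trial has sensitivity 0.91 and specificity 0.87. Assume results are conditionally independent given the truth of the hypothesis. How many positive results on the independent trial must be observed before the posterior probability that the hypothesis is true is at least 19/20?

5

Prior odds = (1/600)/(599/600) = 1/599.
False-positive rate = 1 − 0.87 = 0.13; likelihood ratio of a positive = 0.91/0.13 = 7.
Target odds: 0.95 ÷ 0.05 = 19.
Need (1/599) × 7ⁿ ≥ 19, i.e. 7ⁿ ≥ 11381.
7⁴ = 2401 falls short of 11381 but 7⁵ = 16807 reaches it, so n = 5.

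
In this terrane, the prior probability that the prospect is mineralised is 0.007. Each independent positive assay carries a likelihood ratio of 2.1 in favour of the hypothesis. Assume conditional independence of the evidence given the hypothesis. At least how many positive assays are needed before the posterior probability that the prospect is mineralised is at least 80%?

9

Prior odds = 0.007/0.993 = 7/993.
Likelihood ratio per positive assay = 2.1.
Target odds: 0.8 ÷ 0.2 = 4.
Need (7/993) × 2.1ⁿ ≥ 4, i.e. 2.1ⁿ ≥ 3972/7.
2.1⁸ ≈378.229 falls short of 3972/7 but 2.1⁹ ≈794.28 reaches it, so n = 9.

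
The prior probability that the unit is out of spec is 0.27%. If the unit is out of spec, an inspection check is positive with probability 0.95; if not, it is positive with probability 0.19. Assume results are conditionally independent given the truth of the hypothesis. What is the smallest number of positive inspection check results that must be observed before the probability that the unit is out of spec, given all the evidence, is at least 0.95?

6

Prior odds: 0.0027 ÷ 0.9973 = 27/9973.
Likelihood ratio of a positive = 0.95/0.19 = 5.
Target odds: 0.95 ÷ 0.05 = 19.
Require 5ⁿ ≥ 19 ÷ (27/9973) = 189487/27.
5⁵ = 3125 falls short of 189487/27 but 5⁶ = 15625 reaches it, so n = 6.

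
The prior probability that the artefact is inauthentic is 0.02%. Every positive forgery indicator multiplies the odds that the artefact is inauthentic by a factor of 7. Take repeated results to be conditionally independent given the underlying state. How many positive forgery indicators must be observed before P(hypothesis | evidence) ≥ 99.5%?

8

Prior odds: 0.0002 ÷ 0.9998 = 1/4999.
Likelihood ratio per positive forgery indicator = 7.
Target posterior odds = 0.995/0.005 = 199.
Need (1/4999) × 7ⁿ ≥ 199, i.e. 7ⁿ ≥ 994801.
7⁷ = 823543 falls short of 994801 but 7⁸ = 5764801 reaches it, so n = 8.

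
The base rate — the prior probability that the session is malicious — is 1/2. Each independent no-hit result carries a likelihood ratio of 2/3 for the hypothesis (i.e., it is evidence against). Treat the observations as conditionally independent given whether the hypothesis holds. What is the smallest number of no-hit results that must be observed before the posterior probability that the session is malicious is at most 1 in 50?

Prior odds = 0.5/0.5 = 1.
Likelihood ratio per no-hit result = 2/3.
Target posterior odds = 0.02/0.98 = 1/49.
Require (2/3)ⁿ ≤ 1/49 ÷ 1 = 1/49.
(2/3)⁹ = 512/19683 is still above 1/49 but (2/3)¹⁰ = 1024/59049 is at or below it, so n = 10.

10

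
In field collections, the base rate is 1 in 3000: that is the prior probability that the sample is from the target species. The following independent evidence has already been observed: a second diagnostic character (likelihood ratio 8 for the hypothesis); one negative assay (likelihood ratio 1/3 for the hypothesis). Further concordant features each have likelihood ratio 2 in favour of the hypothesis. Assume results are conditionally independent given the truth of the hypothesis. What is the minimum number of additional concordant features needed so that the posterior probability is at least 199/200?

Prior odds = (1/3000)/(2999/3000) = 1/2999.
Combined Bayes factor of the evidence already in hand = 8 × (1/3) = 8/3.
Odds after that evidence = (1/2999) × 8/3 = 8/8997.
Target odds = 0.995/0.005 = 199.
Need 2ⁿ ≥ 199 ÷ (8/8997) = 223800.375.
2¹⁷ = 131072 falls short of 223800.375 but 2¹⁸ = 262144 reaches it, so n = 18.

18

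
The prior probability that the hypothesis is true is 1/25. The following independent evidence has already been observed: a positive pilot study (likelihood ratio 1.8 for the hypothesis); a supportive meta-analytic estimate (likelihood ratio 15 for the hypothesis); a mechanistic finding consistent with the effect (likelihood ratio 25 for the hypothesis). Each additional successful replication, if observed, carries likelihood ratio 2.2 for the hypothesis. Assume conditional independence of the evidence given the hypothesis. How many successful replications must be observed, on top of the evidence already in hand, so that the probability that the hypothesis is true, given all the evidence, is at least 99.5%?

Prior odds = 0.04/0.96 = 1/24.
Combined Bayes factor of the evidence already in hand = 1.8 × 15 × 25 = 675.
Odds after that evidence = (1/24) × 675 = 28.125.
Target odds = 0.995/0.005 = 199.
Need 2.2ⁿ ≥ 199 ÷ 28.125 = 1592/225.
2.2² = 4.84 falls short of 1592/225 but 2.2³ = 10.648 reaches it, so n = 3.

3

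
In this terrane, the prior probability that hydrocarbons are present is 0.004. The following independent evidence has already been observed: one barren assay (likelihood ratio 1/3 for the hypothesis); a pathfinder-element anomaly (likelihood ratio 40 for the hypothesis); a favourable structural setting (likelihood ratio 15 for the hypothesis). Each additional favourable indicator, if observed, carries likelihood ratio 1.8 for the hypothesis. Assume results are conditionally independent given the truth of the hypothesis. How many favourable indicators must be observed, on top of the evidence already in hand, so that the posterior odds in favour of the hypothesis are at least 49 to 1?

7

Prior odds = 0.004/0.996 = 1/249.
Combined Bayes factor of the evidence already in hand = (1/3) × 40 × 15 = 200.
Odds after that evidence = (1/249) × 200 = 200/249.
Target odds = 49.
Need 1.8ⁿ ≥ 49 ÷ (200/249) = 61.005.
1.8⁶ = 531441/15625 falls short of 61.005 but 1.8⁷ = 4782969/78125 reaches it, so n = 7.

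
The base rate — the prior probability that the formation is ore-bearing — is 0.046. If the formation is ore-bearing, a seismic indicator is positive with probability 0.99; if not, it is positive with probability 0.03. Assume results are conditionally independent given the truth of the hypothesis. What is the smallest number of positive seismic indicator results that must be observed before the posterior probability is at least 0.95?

Prior odds: 0.046 ÷ 0.954 = 23/477.
Likelihood ratio of a positive = 0.99/0.03 = 33.
Target odds: 0.95 ÷ 0.05 = 19.
Need (23/477) × 33ⁿ ≥ 19, i.e. 33ⁿ ≥ 9063/23.
33¹ = 33 falls short of 9063/23 but 33² = 1089 reaches it, so n = 2.

2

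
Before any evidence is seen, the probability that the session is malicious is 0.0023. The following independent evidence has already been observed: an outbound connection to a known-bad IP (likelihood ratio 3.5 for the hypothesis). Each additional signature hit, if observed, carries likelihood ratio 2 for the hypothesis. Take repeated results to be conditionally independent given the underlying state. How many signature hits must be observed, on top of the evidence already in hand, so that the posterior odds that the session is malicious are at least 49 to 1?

Prior odds = 0.0023/0.9977 = 23/9977.
Bayes factor of the evidence already in hand = 3.5.
Odds after that evidence = (23/9977) × 3.5 = 161/19954.
Target odds = 49.
Need 2ⁿ ≥ 49 ÷ (161/19954) = 139678/23.
2¹² = 4096 falls short of 139678/23 but 2¹³ = 8192 reaches it, so n = 13.

13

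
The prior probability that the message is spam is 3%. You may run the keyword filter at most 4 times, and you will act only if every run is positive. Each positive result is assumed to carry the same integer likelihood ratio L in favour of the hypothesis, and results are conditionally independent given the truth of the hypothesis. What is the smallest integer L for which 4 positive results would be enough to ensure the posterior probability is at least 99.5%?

Prior odds = 0.03/0.97 = 3/97.
Target odds = 0.995/0.005 = 199.
Need L⁴ ≥ 199 ÷ (3/97) = 19303/3.
8⁴ = 4096 < 19303/3 ≤ 6561 = 9⁴, so L = 9.

9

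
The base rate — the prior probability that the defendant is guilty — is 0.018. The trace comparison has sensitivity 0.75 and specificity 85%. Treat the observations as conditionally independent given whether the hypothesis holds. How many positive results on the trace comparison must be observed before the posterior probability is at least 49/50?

Prior odds: 0.018 ÷ 0.982 = 9/491.
False-positive rate = 1 − 0.85 = 0.15; likelihood ratio of a positive = 0.75/0.15 = 5.
Target odds: 0.98 ÷ 0.02 = 49.
Need (9/491) × 5ⁿ ≥ 49, i.e. 5ⁿ ≥ 24059/9.
5⁴ = 625 falls short of 24059/9 but 5⁵ = 3125 reaches it, so n = 5.

5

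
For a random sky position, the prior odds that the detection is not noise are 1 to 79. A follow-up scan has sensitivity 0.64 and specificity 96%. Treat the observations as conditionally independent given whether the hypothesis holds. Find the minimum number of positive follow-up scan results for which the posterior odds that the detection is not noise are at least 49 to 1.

Prior odds = 1/79.
False-positive rate = 1 − 0.96 = 0.04; likelihood ratio of a positive = 0.64/0.04 = 16.
Target odds = 49.
Need (1/79) × 16ⁿ ≥ 49, i.e. 16ⁿ ≥ 3871.
16² = 256 falls short of 3871 but 16³ = 4096 reaches it, so n = 3.

3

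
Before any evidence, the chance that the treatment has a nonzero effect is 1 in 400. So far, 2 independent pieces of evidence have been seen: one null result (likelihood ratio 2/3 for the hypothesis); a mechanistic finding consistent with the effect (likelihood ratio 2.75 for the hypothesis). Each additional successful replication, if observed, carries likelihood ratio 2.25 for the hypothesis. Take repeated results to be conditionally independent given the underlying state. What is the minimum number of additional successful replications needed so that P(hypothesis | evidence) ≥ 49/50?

12

Prior odds = 0.0025/0.9975 = 1/399.
Combined Bayes factor of the evidence already in hand = (2/3) × 2.75 = 11/6.
Odds after that evidence = (1/399) × 11/6 = 11/2394.
Target odds = 0.98/0.02 = 49.
Need 2.25ⁿ ≥ 49 ÷ (11/2394) = 117306/11.
2.25¹¹ ≈7481.83 falls short of 117306/11 but 2.25¹² ≈16834.1 reaches it, so n = 12.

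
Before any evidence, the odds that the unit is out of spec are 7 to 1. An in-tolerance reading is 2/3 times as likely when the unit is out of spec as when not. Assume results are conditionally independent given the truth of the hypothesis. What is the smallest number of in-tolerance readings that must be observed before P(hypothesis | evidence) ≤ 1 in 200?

Prior odds = 7.
Likelihood ratio per in-tolerance reading = 2/3.
Target posterior odds = 0.005/0.995 = 1/199.
Need 7 × (2/3)ⁿ ≤ 1/199, i.e. (2/3)ⁿ ≤ 1/1393.
(2/3)¹⁷ = 131072/129140163 is still above 1/1393 but (2/3)¹⁸ = 262144/387420489 is at or below it, so n = 18.

18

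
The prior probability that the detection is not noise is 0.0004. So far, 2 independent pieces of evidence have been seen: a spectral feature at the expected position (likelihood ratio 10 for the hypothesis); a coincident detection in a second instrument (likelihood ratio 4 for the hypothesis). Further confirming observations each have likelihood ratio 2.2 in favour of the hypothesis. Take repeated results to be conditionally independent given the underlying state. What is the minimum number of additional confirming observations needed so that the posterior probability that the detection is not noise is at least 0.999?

Prior odds = 0.0004/0.9996 = 1/2499.
Combined Bayes factor of the evidence already in hand = 10 × 4 = 40.
Odds after that evidence = (1/2499) × 40 = 40/2499.
Target odds = 0.999/0.001 = 999.
Need 2.2ⁿ ≥ 999 ÷ (40/2499) = 62412.525.
2.2¹⁴ ≈62218.2 falls short of 62412.525 but 2.2¹⁵ ≈136880 reaches it, so n = 15.

15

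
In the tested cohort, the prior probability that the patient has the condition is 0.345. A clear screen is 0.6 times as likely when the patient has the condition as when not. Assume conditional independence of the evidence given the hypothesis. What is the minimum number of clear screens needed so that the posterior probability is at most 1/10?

Prior odds = 0.345/0.655 = 69/131.
Likelihood ratio per clear screen = 0.6.
Target posterior odds = 0.1/0.9 = 1/9.
Need (69/131) × 0.6ⁿ ≤ 1/9, i.e. 0.6ⁿ ≤ 131/621.
0.6³ = 0.216 is still above 131/621 but 0.6⁴ = 0.1296 is at or below it, so n = 4.

4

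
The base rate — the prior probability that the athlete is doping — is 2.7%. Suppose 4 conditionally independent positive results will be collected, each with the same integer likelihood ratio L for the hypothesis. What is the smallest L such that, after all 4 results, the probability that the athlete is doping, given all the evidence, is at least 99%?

8

Prior odds = 0.027/0.973 = 27/973.
Target odds = 0.99/0.01 = 99.
Need L⁴ ≥ 99 ÷ (27/973) = 10703/3.
7⁴ = 2401 < 10703/3 ≤ 4096 = 8⁴, so L = 8.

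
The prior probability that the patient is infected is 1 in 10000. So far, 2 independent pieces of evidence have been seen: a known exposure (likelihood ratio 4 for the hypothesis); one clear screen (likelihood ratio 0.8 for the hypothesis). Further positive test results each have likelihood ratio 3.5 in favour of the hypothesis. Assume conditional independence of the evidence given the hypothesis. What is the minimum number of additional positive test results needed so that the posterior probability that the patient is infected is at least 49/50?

10

Prior odds = 0.0001/0.9999 = 1/9999.
Combined Bayes factor of the evidence already in hand = 4 × 0.8 = 3.2.
Odds after that evidence = (1/9999) × 3.2 = 16/49995.
Target odds = 0.98/0.02 = 49.
Need 3.5ⁿ ≥ 49 ÷ (16/49995) = 153109.6875.
3.5⁹ = 40353607/512 falls short of 153109.6875 but 3.5¹⁰ = 282475249/1024 reaches it, so n = 10.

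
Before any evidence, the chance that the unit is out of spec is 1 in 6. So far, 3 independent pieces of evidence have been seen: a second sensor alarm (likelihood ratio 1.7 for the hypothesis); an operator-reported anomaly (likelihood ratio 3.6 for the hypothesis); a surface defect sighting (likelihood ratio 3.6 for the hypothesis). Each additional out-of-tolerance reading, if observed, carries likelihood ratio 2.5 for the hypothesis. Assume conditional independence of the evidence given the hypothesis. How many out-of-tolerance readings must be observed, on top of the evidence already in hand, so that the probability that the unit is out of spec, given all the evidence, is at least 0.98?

3

Prior odds = (1/6)/(5/6) = 0.2.
Combined Bayes factor of the evidence already in hand = 1.7 × 3.6 × 3.6 = 22.032.
Odds after that evidence = 0.2 × 22.032 = 4.4064.
Target odds = 0.98/0.02 = 49.
Need 2.5ⁿ ≥ 49 ÷ 4.4064 = 30625/2754.
2.5² = 6.25 falls short of 30625/2754 but 2.5³ = 15.625 reaches it, so n = 3.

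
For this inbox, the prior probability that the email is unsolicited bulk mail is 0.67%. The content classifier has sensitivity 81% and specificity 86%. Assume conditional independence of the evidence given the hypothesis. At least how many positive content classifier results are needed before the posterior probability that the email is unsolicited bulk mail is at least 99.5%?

Prior odds: 0.0067 ÷ 0.9933 = 67/9933.
False-positive rate = 1 − 0.86 = 0.14; likelihood ratio of a positive = 0.81/0.14 = 81/14.
Target odds: 0.995 ÷ 0.005 = 199.
Need (67/9933) × (81/14)ⁿ ≥ 199, i.e. (81/14)ⁿ ≥ 1976667/67.
(81/14)⁵ ≈6483.13 falls short of 1976667/67 but (81/14)⁶ ≈37509.6 reaches it, so n = 6.

6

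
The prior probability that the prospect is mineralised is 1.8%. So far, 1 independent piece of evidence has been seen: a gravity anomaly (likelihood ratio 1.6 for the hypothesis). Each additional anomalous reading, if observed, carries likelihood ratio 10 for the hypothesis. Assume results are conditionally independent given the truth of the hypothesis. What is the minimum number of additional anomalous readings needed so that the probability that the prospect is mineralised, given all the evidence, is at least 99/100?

Prior odds = 0.018/0.982 = 9/491.
Bayes factor of the evidence already in hand = 1.6.
Odds after that evidence = (9/491) × 1.6 = 72/2455.
Target odds = 0.99/0.01 = 99.
Need 10ⁿ ≥ 99 ÷ (72/2455) = 3375.625.
10³ = 1000 falls short of 3375.625 but 10⁴ = 10000 reaches it, so n = 4.

4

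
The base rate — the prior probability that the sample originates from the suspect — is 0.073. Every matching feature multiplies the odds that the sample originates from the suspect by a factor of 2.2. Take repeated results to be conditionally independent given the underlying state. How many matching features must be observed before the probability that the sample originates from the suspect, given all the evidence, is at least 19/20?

7

Prior odds: 0.073 ÷ 0.927 = 73/927.
Likelihood ratio per matching feature = 2.2.
Target posterior odds = 0.95/0.05 = 19.
Need (73/927) × 2.2ⁿ ≥ 19, i.e. 2.2ⁿ ≥ 17613/73.
2.2⁶ = 1771561/15625 falls short of 17613/73 but 2.2⁷ = 19487171/78125 reaches it, so n = 7.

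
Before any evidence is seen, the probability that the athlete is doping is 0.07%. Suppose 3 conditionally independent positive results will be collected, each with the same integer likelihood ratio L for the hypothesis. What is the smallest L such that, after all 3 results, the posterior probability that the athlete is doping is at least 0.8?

Prior odds = 0.0007/0.9993 = 7/9993.
Target odds = 0.8/0.2 = 4.
Need L³ ≥ 4 ÷ (7/9993) = 39972/7.
17³ = 4913 < 39972/7 ≤ 5832 = 18³, so L = 18.

18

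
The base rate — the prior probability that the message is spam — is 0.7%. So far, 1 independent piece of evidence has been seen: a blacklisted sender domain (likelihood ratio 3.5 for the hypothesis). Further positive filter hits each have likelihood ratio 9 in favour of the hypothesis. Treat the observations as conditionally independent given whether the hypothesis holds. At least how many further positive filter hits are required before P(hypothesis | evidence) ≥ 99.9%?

Prior odds = 0.007/0.993 = 7/993.
Bayes factor of the evidence already in hand = 3.5.
Odds after that evidence = (7/993) × 3.5 = 49/1986.
Target odds = 0.999/0.001 = 999.
Need 9ⁿ ≥ 999 ÷ (49/1986) = 1984014/49.
9⁴ = 6561 falls short of 1984014/49 but 9⁵ = 59049 reaches it, so n = 5.

5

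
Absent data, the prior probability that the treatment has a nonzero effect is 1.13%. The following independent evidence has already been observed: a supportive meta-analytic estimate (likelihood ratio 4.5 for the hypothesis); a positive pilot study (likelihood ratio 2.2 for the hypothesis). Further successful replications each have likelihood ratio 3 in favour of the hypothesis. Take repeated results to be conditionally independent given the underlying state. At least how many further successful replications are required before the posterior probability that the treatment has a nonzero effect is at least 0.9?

4

Prior odds = 0.0113/0.9887 = 113/9887.
Combined Bayes factor of the evidence already in hand = 4.5 × 2.2 = 9.9.
Odds after that evidence = (113/9887) × 9.9 = 11187/98870.
Target odds = 0.9/0.1 = 9.
Need 3ⁿ ≥ 9 ÷ (11187/98870) = 98870/1243.
3³ = 27 falls short of 98870/1243 but 3⁴ = 81 reaches it, so n = 4.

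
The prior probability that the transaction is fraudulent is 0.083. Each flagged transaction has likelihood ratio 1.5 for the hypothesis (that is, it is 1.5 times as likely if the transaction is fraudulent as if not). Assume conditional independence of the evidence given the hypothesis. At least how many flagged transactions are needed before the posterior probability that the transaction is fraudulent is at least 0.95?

14

Prior odds = 0.083/0.917 = 83/917.
Likelihood ratio per flagged transaction = 1.5.
Target odds: 0.95 ÷ 0.05 = 19.
Need (83/917) × 1.5ⁿ ≥ 19, i.e. 1.5ⁿ ≥ 17423/83.
1.5¹³ = 1594323/8192 falls short of 17423/83 but 1.5¹⁴ = 4782969/16384 reaches it, so n = 14.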